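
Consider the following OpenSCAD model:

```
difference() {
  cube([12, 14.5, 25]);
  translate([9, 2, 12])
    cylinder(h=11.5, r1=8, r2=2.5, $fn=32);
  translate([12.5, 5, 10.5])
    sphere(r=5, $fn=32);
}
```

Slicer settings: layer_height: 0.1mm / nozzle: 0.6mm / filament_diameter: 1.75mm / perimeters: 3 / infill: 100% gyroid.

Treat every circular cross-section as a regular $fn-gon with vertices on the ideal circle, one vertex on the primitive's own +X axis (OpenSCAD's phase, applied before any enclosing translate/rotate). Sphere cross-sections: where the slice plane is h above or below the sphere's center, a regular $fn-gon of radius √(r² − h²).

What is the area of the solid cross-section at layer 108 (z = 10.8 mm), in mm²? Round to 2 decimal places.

At z = 10.8 mm: the cube is present — its section is the full 12×14.5 rectangle (area 174.00 mm²); the cone at (9, 2) is absent (z outside [12, 23.5]); the r=5 sphere at (12.5, 5) contributes a regular 32-gon of circumradius √(5²−0.3²) = 4.991 (area = (32/2)·4.991²·sin(360°/32) = 77.76 mm²); After the difference (first − rest): starting from the 12×14.5 cube (174.00 mm²), the r=5 sphere at (12.5, 5) partially overlaps it — only the 33.91 mm² overlap (of its 77.76 mm²) is removed, clipping the outline — area = 140.09 mm². Overall, the cross-section is a single solid region. Net area = 140.09 mm².

140.09 mm²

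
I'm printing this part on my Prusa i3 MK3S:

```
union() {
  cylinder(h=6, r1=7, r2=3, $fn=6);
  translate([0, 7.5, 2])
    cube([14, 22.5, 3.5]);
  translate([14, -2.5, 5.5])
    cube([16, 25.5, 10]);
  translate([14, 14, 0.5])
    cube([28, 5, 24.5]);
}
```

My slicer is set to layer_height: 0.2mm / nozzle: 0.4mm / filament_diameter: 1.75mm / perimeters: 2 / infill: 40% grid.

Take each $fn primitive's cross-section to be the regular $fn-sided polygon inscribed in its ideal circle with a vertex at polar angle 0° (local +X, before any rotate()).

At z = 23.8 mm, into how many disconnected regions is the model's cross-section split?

1

At z = 23.8 mm: the cone is not intersected at this z (z outside [0, 6]); the cube at (0, 7.5) is absent (z outside [2, 5.5]); the cube at (14, -2.5) does not reach this height (z outside [5.5, 15.5]); the cube at (14, 14) is present — its section is the full 28×5 rectangle; Combining (union): only the 28×5 cube at (14, 14) is present, so the union is just that shape — 1 connected region. The result has 1 disconnected region.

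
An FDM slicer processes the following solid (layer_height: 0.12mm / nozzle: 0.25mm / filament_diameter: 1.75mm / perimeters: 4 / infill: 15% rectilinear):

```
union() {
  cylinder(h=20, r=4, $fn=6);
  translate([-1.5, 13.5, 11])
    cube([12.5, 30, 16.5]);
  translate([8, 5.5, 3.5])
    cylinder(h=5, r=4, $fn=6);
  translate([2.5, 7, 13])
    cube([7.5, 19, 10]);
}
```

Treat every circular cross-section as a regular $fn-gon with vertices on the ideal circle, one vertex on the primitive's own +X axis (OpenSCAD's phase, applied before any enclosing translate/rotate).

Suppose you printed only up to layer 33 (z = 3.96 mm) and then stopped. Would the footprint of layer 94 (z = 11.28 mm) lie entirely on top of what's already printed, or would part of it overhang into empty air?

Compare the two slices. At z = 3.96: the r=4 cylinder contributes a regular 6-gon of circumradius 4 (area = (6/2)·4.000²·sin(360°/6) = 41.57 mm²); the cube at (-1.5, 13.5) is absent (z outside [11, 27.5]); the r=4 cylinder at (8, 5.5) contributes a regular 6-gon of circumradius 4 (area = (6/2)·4.000²·sin(360°/6) = 41.57 mm²); the cube at (2.5, 7) does not reach this height (z outside [13, 23]); Taking the union: the 2 present regions are separate (no shared area or edge), so areas and boundary lengths simply add and each stays a separate island — area = 83.14 mm². At z = 11.28: the cylinder: section is a regular 6-gon, circumradius r=4 (area = (6/2)·4.000²·sin(360°/6) = 41.57 mm²); the 12.5×30 cube at (-1.5, 13.5) contributes its full rectangle (area 375.00 mm²); the cylinder at (8, 5.5) is absent (z outside [3.5, 8.5]); the cube at (2.5, 7) is not intersected at this z (z outside [13, 23]); Merging all regions: the 2 present regions are separate (no shared area or edge), so areas and boundary lengths simply add and each stays a separate island — area = 416.57 mm². Checking containment: at z = 11.28 the cross-section extends beyond the z = 3.96 cross-section by about 375.00 mm².

part overhangs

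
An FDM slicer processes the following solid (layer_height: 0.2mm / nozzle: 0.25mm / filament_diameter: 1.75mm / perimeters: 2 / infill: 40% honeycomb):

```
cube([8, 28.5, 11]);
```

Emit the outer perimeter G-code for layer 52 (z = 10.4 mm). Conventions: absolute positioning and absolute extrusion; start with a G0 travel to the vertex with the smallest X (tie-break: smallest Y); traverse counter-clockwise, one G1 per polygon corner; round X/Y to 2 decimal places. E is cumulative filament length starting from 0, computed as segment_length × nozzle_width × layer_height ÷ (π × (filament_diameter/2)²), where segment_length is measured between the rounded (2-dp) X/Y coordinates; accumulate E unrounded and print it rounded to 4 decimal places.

G0 X0.00 Y0.00 Z10.40
G1 X8.00 Y0.00 E0.1663
G1 X8.00 Y28.50 E0.7587
G1 X0.00 Y28.50 E0.9250
G1 X0.00 Y0.00 E1.5175

At z = 10.4 mm: the 8×28.5 cube contributes its full rectangle. The outline is a single polygon with 4 vertices. Extrusion per mm of travel: 0.25 × 0.2 / (π × 0.875²) = 0.020788. Accumulating E over each segment gives final E = 1.5175.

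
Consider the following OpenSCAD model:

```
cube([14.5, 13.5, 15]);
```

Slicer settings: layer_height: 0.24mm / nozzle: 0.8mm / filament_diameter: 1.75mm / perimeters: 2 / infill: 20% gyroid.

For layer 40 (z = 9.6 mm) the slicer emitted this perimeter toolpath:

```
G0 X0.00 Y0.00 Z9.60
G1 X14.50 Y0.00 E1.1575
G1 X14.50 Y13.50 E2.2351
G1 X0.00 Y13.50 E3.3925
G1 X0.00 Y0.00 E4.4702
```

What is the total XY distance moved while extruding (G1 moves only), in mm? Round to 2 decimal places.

Sum the Euclidean lengths of each G1 segment: total = 56.00 mm.

56.00 mm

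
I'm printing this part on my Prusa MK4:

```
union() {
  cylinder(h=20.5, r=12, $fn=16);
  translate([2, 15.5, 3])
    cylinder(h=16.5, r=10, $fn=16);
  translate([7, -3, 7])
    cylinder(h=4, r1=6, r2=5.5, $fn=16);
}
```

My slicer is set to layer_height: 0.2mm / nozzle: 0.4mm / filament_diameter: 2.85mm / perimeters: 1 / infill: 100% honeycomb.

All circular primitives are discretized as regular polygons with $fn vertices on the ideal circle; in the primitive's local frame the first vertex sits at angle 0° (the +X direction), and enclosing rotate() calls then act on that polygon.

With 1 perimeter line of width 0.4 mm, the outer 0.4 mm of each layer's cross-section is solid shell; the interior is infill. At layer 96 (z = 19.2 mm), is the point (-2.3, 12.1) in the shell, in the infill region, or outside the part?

infill

At z = 19.2 mm: the cylinder: section is a regular 16-gon, circumradius r=12; the cylinder at (2, 15.5): section is a regular 16-gon, circumradius r=10; the cone at (7, -3) is not intersected at this z (z outside [7, 11]); Taking the union: the regions partially overlap (shared area 62.81 mm²), so overlapping operands fuse into one piece — 1 connected region. Overall, the cross-section is a single solid region. The nearest boundary edge runs (-8.49, 8.49)→(-6.15, 10.05); distance from the point to it = 4.36 mm. The point is inside the cross-section and 4.36 mm from the nearest boundary — more than the 0.4 mm shell width (1 × 0.4), so it's in the infill interior.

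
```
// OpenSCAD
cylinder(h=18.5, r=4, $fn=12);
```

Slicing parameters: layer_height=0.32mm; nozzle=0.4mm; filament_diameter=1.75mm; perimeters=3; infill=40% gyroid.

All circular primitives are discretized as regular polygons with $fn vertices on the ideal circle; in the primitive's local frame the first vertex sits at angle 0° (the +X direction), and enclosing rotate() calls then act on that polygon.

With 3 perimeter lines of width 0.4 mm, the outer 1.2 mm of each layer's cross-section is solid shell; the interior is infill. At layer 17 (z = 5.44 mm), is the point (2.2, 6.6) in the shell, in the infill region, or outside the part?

At z = 5.44 mm: the r=4 cylinder gives a regular 12-gon of circumradius 4 (constant along its height). Overall, the cross-section is a single solid region. The nearest boundary edge runs (2.00, 3.46)→(0.00, 4.00); distance from the point to it = 3.08 mm. The point is not inside any of the regions above, so it lies outside the cross-section (3.08 mm from the nearest boundary).

outside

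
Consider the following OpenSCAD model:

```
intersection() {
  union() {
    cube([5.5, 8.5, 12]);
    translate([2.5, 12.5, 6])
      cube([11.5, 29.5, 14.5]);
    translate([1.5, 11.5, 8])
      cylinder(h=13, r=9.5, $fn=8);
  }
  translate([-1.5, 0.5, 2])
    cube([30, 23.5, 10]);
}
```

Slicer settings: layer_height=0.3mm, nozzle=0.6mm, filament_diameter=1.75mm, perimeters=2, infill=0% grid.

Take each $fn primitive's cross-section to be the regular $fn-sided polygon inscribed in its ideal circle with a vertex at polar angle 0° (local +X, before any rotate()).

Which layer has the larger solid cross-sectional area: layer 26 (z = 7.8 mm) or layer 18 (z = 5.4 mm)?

Layer 26 (z = 7.8): the cube is present — its section is the full 5.5×8.5 rectangle (area 46.75 mm²); the 11.5×29.5 cube at (2.5, 12.5) contributes its full rectangle (area 339.25 mm²); the cylinder at (1.5, 11.5) is absent (z outside [8, 21]); Combining (union): the 2 present regions are separate (no shared area or edge), so areas and boundary lengths simply add and each stays a separate island — area = 386.00 mm²; the 30×23.5 cube at (-1.5, 0.5) contributes its full rectangle (area 705.00 mm²); Taking the intersection: the 30×23.5 cube at (-1.5, 0.5) partially overlaps the result so far; clipping to the common part keeps 176.25 mm² — area = 176.25 mm². So its area = 176.25 mm². Layer 18 (z = 5.4): the cube (footprint 5.5×8.5) is included at this height (area 46.75 mm²); the cube at (2.5, 12.5) is absent (z outside [6, 20.5]); the cylinder at (1.5, 11.5) is absent (z outside [8, 21]); Merging all regions: only the 5.5×8.5 cube is present, so the union is just that shape — area = 46.75 mm²; the cube at (-1.5, 0.5) is present — its section is the full 30×23.5 rectangle (area 705.00 mm²); Keeping only the common overlap: the 30×23.5 cube at (-1.5, 0.5) partially overlaps the result so far; clipping to the common part keeps 44.00 mm² — area = 44.00 mm². So its area = 44.00 mm². Layer 26 is larger (176.25 vs 44.00 mm²).

layer 26 (z = 7.8 mm)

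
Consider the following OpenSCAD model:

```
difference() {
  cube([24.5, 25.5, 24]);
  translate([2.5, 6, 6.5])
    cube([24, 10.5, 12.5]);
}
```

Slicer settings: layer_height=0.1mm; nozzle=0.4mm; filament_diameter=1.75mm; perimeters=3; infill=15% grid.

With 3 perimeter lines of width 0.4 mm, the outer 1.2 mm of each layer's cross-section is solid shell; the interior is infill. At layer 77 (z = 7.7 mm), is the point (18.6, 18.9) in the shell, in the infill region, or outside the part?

At z = 7.7 mm: the cube is present — its section is the full 24.5×25.5 rectangle; the cube at (2.5, 6) (footprint 24×10.5) is included at this height; Taking the first minus the rest: starting from the 24.5×25.5 cube, the 24×10.5 cube at (2.5, 6) partially overlaps it — only the 231.00 mm² overlap (of its 252.00 mm²) is removed, clipping the outline — 1 connected region. Overall, the cross-section is a single solid region. The nearest boundary edge runs (24.50, 16.50)→(2.50, 16.50); distance from the point to it = 2.40 mm. The point is inside the cross-section and 2.40 mm from the nearest boundary — more than the 1.2 mm shell width (3 × 0.4), so it's in the infill interior.

infill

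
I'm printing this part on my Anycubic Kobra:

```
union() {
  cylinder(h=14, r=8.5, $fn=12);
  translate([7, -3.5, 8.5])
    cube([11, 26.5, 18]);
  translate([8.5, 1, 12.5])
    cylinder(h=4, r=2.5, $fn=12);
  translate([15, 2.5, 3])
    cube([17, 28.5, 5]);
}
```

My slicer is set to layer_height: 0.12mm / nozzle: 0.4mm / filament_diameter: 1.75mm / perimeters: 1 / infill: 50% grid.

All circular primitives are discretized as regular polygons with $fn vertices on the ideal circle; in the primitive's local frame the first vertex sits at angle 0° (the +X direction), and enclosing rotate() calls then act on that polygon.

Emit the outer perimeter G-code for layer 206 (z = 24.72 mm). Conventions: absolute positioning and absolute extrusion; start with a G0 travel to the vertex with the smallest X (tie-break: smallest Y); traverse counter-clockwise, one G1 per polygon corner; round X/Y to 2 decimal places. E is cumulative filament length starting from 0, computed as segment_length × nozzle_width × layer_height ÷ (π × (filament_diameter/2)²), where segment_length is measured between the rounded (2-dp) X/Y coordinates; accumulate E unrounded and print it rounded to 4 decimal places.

G0 X7.00 Y-3.50 Z24.72
G1 X18.00 Y-3.50 E0.2195
G1 X18.00 Y23.00 E0.7484
G1 X7.00 Y23.00 E0.9679
G1 X7.00 Y-3.50 E1.4967

At z = 24.72 mm: the cylinder is absent (z outside [0, 14]); the 11×26.5 cube at (7, -3.5) contributes its full rectangle; the cylinder at (8.5, 1) is not intersected at this z (z outside [12.5, 16.5]); the cube at (15, 2.5) is not intersected at this z (z outside [3, 8]); Taking the union: only the 11×26.5 cube at (7, -3.5) is present, so the union is just that shape — 1 connected region. The outline is a single polygon with 4 vertices. Extrusion per mm of travel: 0.4 × 0.12 / (π × 0.875²) = 0.019956. Accumulating E over each segment gives final E = 1.4967.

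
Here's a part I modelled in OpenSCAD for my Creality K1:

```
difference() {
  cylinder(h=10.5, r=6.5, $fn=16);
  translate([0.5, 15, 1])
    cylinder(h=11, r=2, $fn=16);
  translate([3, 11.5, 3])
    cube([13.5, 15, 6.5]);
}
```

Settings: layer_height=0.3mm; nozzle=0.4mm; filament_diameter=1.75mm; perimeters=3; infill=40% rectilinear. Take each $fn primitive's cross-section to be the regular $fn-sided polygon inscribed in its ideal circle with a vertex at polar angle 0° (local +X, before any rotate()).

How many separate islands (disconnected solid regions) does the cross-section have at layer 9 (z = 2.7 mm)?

At z = 2.7 mm: the r=6.5 cylinder gives a regular 16-gon of circumradius 6.5 (constant along its height); the cylinder at (0.5, 15): section is a regular 16-gon, circumradius r=2; the cube at (3, 11.5) is absent (z outside [3, 9.5]); Taking the first minus the rest: starting from the r=6.5 cylinder, the r=2 cylinder at (0.5, 15) misses the remaining region (no effect) — 1 connected region. Overall, the cross-section is a single solid region. Island count = 1.

1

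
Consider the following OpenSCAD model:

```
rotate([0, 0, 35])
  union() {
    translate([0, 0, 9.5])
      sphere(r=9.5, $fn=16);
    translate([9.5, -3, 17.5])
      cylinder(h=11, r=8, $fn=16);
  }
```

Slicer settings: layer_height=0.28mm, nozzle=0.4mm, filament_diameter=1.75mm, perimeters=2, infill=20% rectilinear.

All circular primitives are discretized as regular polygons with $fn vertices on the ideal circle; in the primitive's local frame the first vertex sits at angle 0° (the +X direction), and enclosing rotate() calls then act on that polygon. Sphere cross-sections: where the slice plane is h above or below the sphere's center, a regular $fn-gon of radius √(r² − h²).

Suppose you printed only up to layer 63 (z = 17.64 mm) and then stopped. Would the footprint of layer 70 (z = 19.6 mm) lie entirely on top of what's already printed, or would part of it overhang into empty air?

Compare the two slices. At z = 17.64: the sphere: section is a regular 16-gon, circumradius = √(r²−h²) = √(9.5²−8.14²) = 4.898 (area = (16/2)·4.898²·sin(360°/16) = 73.45 mm²); the cylinder at (9.5, -3): section is a regular 16-gon, circumradius r=8 (area = (16/2)·8.000²·sin(360°/16) = 195.93 mm²); Merging all regions: the regions partially overlap — summed areas 269.38 mm² minus the doubly-counted overlap 14.42 mm² gives 254.96 mm² — area = 254.96 mm²; (rotated 35° about Z; rotation is an isometry so areas/perimeters/island counts are preserved). At z = 19.6: the sphere does not reach this height (|z−center|=10.100 > r=9.5); the r=8 cylinder at (9.5, -3) contributes a regular 16-gon of circumradius 8 (area = (16/2)·8.000²·sin(360°/16) = 195.93 mm²); Combining (union): only the r=8 cylinder at (9.5, -3) is present, so the union is just that shape — area = 195.93 mm²; (whole slice rotated 35° about Z — lengths, areas and connectivity unchanged). Checking containment: the cross-section at z = 19.6 is a subset of the cross-section at z = 17.64.

entirely on top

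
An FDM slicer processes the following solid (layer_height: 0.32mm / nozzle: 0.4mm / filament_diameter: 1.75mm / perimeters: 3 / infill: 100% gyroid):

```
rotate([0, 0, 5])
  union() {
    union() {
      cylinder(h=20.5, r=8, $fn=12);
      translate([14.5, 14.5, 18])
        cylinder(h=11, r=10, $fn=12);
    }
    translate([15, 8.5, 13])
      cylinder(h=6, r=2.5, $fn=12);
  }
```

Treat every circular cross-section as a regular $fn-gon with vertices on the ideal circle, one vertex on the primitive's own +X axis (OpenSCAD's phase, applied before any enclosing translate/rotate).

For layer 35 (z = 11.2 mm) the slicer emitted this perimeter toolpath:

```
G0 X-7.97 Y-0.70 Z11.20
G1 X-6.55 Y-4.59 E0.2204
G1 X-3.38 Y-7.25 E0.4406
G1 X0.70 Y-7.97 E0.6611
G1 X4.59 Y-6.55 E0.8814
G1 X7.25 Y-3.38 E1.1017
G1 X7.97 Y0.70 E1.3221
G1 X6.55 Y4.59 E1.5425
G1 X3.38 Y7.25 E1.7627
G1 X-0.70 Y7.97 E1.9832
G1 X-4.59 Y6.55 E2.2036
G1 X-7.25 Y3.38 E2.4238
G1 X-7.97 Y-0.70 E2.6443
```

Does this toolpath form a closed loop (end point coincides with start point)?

yes

Start point (G0): (-7.97, -0.70). End point (last G1): the path returns to the start — closed.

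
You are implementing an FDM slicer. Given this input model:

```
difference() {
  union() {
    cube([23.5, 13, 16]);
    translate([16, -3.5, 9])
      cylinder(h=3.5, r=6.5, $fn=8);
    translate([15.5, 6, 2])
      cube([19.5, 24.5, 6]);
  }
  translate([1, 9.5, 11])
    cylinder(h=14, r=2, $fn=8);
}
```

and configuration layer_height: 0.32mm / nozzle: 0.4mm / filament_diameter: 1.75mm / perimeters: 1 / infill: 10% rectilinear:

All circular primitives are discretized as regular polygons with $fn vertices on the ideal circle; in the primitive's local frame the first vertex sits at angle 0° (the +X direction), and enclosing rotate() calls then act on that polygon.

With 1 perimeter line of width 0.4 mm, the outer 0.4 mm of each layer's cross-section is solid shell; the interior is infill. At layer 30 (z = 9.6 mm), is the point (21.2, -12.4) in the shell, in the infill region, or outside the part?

outside

At z = 9.6 mm: the cube (footprint 23.5×13) is included at this height; the r=6.5 cylinder at (16, -3.5) gives a regular 8-gon of circumradius 6.5 (constant along its height); the cube at (15.5, 6) is not intersected at this z (z outside [2, 8]); Merging all regions: the regions partially overlap (shared area 19.32 mm²), so overlapping operands fuse into one piece — 1 connected region; the cylinder at (1, 9.5) does not reach this height (z outside [11, 25]); Taking the first minus the rest: none of the subtracted shapes is present at this height, so that combined region is unchanged — 1 connected region. Overall, the cross-section is a single solid region. The nearest boundary edge runs (20.60, -8.10)→(16.00, -10.00); distance from the point to it = 4.21 mm. The point is not inside any of the regions above, so it lies outside the cross-section (4.21 mm from the nearest boundary).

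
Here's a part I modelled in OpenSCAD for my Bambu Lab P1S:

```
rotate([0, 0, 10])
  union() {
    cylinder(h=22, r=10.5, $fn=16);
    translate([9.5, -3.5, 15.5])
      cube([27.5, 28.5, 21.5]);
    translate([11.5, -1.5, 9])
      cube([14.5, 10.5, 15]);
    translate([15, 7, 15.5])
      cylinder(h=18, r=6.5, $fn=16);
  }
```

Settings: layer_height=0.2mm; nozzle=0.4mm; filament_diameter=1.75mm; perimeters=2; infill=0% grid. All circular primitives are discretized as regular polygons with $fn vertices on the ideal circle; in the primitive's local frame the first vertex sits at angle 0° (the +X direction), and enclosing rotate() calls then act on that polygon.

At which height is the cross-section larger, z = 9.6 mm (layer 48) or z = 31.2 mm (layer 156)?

layer 156 (z = 31.2 mm)

Layer 48 (z = 9.6): the r=10.5 cylinder gives a regular 16-gon of circumradius 10.5 (constant along its height) (area = (16/2)·10.500²·sin(360°/16) = 337.53 mm²); the cube at (9.5, -3.5) is absent (z outside [15.5, 37]); the cube at (11.5, -1.5) is present — its section is the full 14.5×10.5 rectangle (area 152.25 mm²); the cylinder at (15, 7) does not reach this height (z outside [15.5, 33.5]); Taking the union: the 2 present regions are separate (no shared area or edge), so areas and boundary lengths simply add and each stays a separate island — area = 489.78 mm²; (whole slice rotated 10° about Z — lengths, areas and connectivity unchanged). So its area = 489.78 mm². Layer 156 (z = 31.2): the cylinder is absent (z outside [0, 22]); the cube at (9.5, -3.5) (footprint 27.5×28.5) is included at this height (area 783.75 mm²); the cube at (11.5, -1.5) is absent (z outside [9, 24]); the r=6.5 cylinder at (15, 7) contributes a regular 16-gon of circumradius 6.5 (area = (16/2)·6.500²·sin(360°/16) = 129.35 mm²); Combining (union): the regions partially overlap — summed areas 913.10 mm² minus the doubly-counted overlap 125.22 mm² gives 787.88 mm² — area = 787.88 mm²; (rotated 10° about Z; rotation is an isometry so areas/perimeters/island counts are preserved). So its area = 787.88 mm². Layer 156 is larger (787.88 vs 489.78 mm²).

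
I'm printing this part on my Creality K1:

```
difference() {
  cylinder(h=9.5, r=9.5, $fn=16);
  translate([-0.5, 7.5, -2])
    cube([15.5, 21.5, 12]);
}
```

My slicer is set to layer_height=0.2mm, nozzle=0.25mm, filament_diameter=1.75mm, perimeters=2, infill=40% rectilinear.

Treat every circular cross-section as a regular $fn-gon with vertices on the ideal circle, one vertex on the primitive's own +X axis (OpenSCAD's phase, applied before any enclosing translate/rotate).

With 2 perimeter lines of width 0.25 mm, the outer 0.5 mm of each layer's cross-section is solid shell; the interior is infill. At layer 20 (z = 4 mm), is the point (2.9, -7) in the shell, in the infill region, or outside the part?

At z = 4 mm: the r=9.5 cylinder contributes a regular 16-gon of circumradius 9.5; the cube at (-0.5, 7.5) (footprint 15.5×21.5) is included at this height; Taking the first minus the rest: starting from the r=9.5 cylinder, the 15.5×21.5 cube at (-0.5, 7.5) partially overlaps it — only the 8.15 mm² overlap (of its 333.25 mm²) is removed, clipping the outline — 1 connected region. Overall, the cross-section is a single solid region. The nearest boundary edge runs (6.72, -6.72)→(3.64, -8.78); distance from the point to it = 1.89 mm. The point is inside the cross-section and 1.89 mm from the nearest boundary — more than the 0.5 mm shell width (2 × 0.25), so it's in the infill interior.

infill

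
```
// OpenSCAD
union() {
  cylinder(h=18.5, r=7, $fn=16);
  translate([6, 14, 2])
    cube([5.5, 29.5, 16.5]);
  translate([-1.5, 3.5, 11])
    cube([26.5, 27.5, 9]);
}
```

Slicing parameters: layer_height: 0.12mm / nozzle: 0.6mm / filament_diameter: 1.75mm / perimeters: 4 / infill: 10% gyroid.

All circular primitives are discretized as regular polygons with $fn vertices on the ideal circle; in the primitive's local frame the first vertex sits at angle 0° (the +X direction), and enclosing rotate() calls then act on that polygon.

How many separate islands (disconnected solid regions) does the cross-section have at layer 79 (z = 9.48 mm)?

2

At z = 9.48 mm: the r=7 cylinder gives a regular 16-gon of circumradius 7 (constant along its height); the 5.5×29.5 cube at (6, 14) contributes its full rectangle; the cube at (-1.5, 3.5) is not intersected at this z (z outside [11, 20]); Taking the union: the 2 present regions are separate (no shared area or edge), so areas and boundary lengths simply add and each stays a separate island — 2 connected regions. Overall, the cross-section has 2 separate islands. Island count = 2.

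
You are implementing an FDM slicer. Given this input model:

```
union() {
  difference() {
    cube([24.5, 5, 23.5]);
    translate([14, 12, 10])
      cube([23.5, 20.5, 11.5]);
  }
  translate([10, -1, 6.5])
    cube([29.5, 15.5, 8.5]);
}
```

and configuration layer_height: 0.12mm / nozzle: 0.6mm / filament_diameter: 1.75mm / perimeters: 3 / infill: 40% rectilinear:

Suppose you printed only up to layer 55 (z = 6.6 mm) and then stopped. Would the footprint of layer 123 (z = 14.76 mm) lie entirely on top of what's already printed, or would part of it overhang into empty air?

Compare the two slices. At z = 6.6: the cube (footprint 24.5×5) is included at this height (area 122.50 mm²); the cube at (14, 12) does not reach this height (z outside [10, 21.5]); Taking the first minus the rest: none of the subtracted shapes is present at this height, so the 24.5×5 cube is unchanged — area = 122.50 mm²; the cube at (10, -1) (footprint 29.5×15.5) is included at this height (area 457.25 mm²); Combining (union): the regions partially overlap — summed areas 579.75 mm² minus the doubly-counted overlap 72.50 mm² gives 507.25 mm² — area = 507.25 mm². At z = 14.76: the cube (footprint 24.5×5) is included at this height (area 122.50 mm²); the 23.5×20.5 cube at (14, 12) contributes its full rectangle (area 481.75 mm²); After the difference (first − rest): starting from the 24.5×5 cube (122.50 mm²), the 23.5×20.5 cube at (14, 12) misses the remaining region (no effect) — area = 122.50 mm²; the cube at (10, -1) (footprint 29.5×15.5) is included at this height (area 457.25 mm²); Taking the union: the regions partially overlap — summed areas 579.75 mm² minus the doubly-counted overlap 72.50 mm² gives 507.25 mm² — area = 507.25 mm². Checking containment: the cross-section at z = 14.76 is a subset of the cross-section at z = 6.6.

entirely on top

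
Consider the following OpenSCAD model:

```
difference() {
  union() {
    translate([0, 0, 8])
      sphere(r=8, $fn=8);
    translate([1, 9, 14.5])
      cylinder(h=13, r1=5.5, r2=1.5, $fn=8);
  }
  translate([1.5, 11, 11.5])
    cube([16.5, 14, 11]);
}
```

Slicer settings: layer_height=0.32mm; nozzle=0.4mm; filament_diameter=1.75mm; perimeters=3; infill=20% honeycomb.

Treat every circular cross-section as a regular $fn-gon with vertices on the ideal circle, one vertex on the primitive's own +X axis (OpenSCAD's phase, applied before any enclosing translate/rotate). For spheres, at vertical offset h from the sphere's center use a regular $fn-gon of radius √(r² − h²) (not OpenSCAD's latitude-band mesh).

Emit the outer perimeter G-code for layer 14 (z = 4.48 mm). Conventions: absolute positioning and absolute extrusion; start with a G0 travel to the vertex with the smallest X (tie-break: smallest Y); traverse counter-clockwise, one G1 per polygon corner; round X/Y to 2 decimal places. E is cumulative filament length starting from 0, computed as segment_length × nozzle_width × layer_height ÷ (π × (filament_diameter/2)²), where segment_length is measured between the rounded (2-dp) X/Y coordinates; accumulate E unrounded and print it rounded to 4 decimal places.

At z = 4.48 mm: the sphere: section is a regular 8-gon, circumradius = √(r²−h²) = √(8²−3.52²) = 7.184; the cone at (1, 9) is not intersected at this z (z outside [14.5, 27.5]); Merging all regions: only the r=8 sphere is present, so the union is just that shape — 1 connected region; the cube at (1.5, 11) does not reach this height (z outside [11.5, 22.5]); Subtracting the remaining from the first: none of the subtracted shapes is present at this height, so that combined region is unchanged — 1 connected region. The outline is a single polygon with 8 vertices. Extrusion per mm of travel: 0.4 × 0.32 / (π × 0.875²) = 0.053216. Accumulating E over each segment gives final E = 2.3402.

G0 X-7.18 Y0.00 Z4.48
G1 X-5.08 Y-5.08 E0.2925
G1 X0.00 Y-7.18 E0.5851
G1 X5.08 Y-5.08 E0.8776
G1 X7.18 Y0.00 E1.1701
G1 X5.08 Y5.08 E1.4626
G1 X0.00 Y7.18 E1.7552
G1 X-5.08 Y5.08 E2.0477
G1 X-7.18 Y0.00 E2.3402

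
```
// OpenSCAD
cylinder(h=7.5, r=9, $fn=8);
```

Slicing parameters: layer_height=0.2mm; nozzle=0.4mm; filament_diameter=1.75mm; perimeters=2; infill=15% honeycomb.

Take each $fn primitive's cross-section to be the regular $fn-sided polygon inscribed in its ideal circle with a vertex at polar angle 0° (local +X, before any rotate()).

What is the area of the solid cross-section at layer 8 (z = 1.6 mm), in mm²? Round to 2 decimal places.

229.10 mm²

At z = 1.6 mm: the r=9 cylinder gives a regular 8-gon of circumradius 9 (constant along its height) (area = (8/2)·9.000²·sin(360°/8) = 229.10 mm²). Overall, the cross-section is a single solid region. Net area = 229.10 mm².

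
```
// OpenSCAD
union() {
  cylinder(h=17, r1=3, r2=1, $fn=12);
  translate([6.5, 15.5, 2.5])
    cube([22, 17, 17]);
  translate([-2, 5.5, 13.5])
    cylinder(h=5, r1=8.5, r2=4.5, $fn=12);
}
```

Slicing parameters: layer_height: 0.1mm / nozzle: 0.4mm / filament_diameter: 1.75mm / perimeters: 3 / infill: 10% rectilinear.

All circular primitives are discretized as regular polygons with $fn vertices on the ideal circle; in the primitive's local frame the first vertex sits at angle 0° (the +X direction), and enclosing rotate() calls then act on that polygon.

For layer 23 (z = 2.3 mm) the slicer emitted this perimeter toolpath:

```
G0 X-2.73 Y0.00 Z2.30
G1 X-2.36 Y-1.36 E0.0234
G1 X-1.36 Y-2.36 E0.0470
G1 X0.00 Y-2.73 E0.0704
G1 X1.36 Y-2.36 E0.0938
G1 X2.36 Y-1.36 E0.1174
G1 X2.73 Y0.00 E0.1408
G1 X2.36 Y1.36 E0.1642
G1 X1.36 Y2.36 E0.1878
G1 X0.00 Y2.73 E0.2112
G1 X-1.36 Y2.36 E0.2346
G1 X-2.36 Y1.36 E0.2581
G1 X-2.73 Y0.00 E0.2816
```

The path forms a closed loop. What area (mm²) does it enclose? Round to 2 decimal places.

22.29 mm²

Apply the shoelace formula to the sequence of (X, Y) vertices; enclosed area = 22.29 mm².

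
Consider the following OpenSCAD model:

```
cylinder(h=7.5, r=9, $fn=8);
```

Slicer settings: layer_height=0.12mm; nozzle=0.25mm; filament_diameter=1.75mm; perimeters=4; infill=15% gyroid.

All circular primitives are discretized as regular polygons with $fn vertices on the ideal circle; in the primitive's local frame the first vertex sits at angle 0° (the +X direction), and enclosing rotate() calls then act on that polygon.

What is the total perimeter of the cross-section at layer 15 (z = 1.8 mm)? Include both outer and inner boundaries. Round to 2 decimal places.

At z = 1.8 mm: the r=9 cylinder contributes a regular 8-gon of circumradius 9 (perimeter = 2·8·9.000·sin(180°/8) = 55.11 mm). Overall, the cross-section is a single solid region. Total boundary length (outer) = 55.11 mm.

55.11 mm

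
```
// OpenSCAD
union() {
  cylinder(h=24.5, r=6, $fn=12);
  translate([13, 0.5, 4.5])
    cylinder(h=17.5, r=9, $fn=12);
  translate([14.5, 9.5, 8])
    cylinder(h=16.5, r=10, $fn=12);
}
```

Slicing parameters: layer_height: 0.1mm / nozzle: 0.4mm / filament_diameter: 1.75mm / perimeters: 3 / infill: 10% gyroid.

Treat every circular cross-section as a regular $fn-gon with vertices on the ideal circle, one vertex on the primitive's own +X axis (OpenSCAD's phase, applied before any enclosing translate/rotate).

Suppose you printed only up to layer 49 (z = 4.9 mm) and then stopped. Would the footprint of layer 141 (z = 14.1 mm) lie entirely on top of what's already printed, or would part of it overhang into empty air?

Compare the two slices. At z = 4.9: the r=6 cylinder contributes a regular 12-gon of circumradius 6 (area = (12/2)·6.000²·sin(360°/12) = 108.00 mm²); the r=9 cylinder at (13, 0.5) gives a regular 12-gon of circumradius 9 (constant along its height) (area = (12/2)·9.000²·sin(360°/12) = 243.00 mm²); the cylinder at (14.5, 9.5) is absent (z outside [8, 24.5]); Merging all regions: the regions partially overlap — summed areas 351.00 mm² minus the doubly-counted overlap 7.25 mm² gives 343.75 mm² — area = 343.75 mm². At z = 14.1: the r=6 cylinder contributes a regular 12-gon of circumradius 6 (area = (12/2)·6.000²·sin(360°/12) = 108.00 mm²); the r=9 cylinder at (13, 0.5) gives a regular 12-gon of circumradius 9 (constant along its height) (area = (12/2)·9.000²·sin(360°/12) = 243.00 mm²); the r=10 cylinder at (14.5, 9.5) contributes a regular 12-gon of circumradius 10 (area = (12/2)·10.000²·sin(360°/12) = 300.00 mm²); Taking the union: the regions partially overlap — summed areas 651.00 mm² minus the doubly-counted overlap 115.35 mm² gives 535.65 mm² — area = 535.65 mm². Checking containment: at z = 14.1 the cross-section extends beyond the z = 4.9 cross-section by about 191.89 mm².

part overhangs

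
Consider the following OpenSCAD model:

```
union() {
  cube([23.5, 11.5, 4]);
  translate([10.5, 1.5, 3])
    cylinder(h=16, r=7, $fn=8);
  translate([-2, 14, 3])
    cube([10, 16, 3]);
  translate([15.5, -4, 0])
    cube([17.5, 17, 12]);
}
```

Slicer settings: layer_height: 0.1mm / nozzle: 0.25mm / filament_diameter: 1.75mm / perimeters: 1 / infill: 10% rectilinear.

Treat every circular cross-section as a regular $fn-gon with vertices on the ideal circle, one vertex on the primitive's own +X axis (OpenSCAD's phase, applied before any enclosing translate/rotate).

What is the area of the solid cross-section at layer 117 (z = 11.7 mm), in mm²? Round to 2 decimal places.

426.44 mm²

At z = 11.7 mm: the cube is not intersected at this z (z outside [0, 4]); the r=7 cylinder at (10.5, 1.5) gives a regular 8-gon of circumradius 7 (constant along its height) (area = (8/2)·7.000²·sin(360°/8) = 138.59 mm²); the cube at (-2, 14) is absent (z outside [3, 6]); the cube at (15.5, -4) (footprint 17.5×17) is included at this height (area 297.50 mm²); Taking the union: the regions partially overlap — summed areas 436.09 mm² minus the doubly-counted overlap 9.66 mm² gives 426.44 mm² — area = 426.44 mm². Overall, the cross-section is a single solid region. Net area = 426.44 mm².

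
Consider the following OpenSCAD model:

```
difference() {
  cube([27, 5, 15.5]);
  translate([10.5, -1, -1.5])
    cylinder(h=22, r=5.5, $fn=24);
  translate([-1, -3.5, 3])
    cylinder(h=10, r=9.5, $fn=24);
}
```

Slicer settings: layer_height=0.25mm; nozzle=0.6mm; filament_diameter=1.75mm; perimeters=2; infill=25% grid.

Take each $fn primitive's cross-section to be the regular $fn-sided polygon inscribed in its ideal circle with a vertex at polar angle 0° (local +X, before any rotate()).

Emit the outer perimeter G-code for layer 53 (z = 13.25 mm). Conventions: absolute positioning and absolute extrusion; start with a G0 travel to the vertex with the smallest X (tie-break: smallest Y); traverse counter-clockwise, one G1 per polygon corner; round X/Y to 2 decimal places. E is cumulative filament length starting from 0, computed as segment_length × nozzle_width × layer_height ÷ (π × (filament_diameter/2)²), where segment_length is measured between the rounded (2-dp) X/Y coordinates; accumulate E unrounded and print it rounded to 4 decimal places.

At z = 13.25 mm: the cube is present — its section is the full 27×5 rectangle; the cylinder at (10.5, -1): section is a regular 24-gon, circumradius r=5.5; the cylinder at (-1, -3.5) does not reach this height (z outside [3, 13]); After the difference (first − rest): starting from the 27×5 cube, the r=5.5 cylinder at (10.5, -1) partially overlaps it — only the 36.11 mm² overlap (of its 93.95 mm²) is removed, clipping the outline — 1 connected region. The outline is a single polygon with 17 vertices. Extrusion per mm of travel: 0.6 × 0.25 / (π × 0.875²) = 0.062363. Accumulating E over each segment gives final E = 4.2698.

G0 X0.00 Y0.00 Z13.25
G1 X5.13 Y0.00 E0.3199
G1 X5.19 Y0.42 E0.3464
G1 X5.74 Y1.75 E0.4361
G1 X6.61 Y2.89 E0.5256
G1 X7.75 Y3.76 E0.6150
G1 X9.08 Y4.31 E0.7048
G1 X10.50 Y4.50 E0.7941
G1 X11.92 Y4.31 E0.8834
G1 X13.25 Y3.76 E0.9732
G1 X14.39 Y2.89 E1.0626
G1 X15.26 Y1.75 E1.1521
G1 X15.81 Y0.42 E1.2418
G1 X15.87 Y0.00 E1.2683
G1 X27.00 Y0.00 E1.9624
G1 X27.00 Y5.00 E2.2742
G1 X0.00 Y5.00 E3.9580
G1 X0.00 Y0.00 E4.2698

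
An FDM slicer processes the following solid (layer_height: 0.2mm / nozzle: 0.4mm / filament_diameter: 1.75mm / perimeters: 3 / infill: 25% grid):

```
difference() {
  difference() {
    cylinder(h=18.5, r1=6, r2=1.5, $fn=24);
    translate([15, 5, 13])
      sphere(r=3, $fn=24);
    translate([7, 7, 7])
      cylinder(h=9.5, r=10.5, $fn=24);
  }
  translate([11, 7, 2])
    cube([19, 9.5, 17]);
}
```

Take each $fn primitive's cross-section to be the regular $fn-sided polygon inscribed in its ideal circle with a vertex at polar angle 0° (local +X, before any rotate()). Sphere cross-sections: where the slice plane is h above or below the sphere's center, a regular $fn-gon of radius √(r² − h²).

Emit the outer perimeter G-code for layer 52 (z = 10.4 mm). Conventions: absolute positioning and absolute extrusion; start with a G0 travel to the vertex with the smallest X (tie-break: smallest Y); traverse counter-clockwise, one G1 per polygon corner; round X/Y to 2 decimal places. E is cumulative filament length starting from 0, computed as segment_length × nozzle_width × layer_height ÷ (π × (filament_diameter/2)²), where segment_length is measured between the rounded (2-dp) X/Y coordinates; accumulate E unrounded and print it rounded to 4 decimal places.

G0 X-3.47 Y0.00 Z10.40
G1 X-3.35 Y-0.90 E0.0302
G1 X-3.01 Y-1.74 E0.0603
G1 X-2.45 Y-2.45 E0.0904
G1 X-1.74 Y-3.01 E0.1205
G1 X-0.90 Y-3.35 E0.1506
G1 X0.00 Y-3.47 E0.1808
G1 X0.90 Y-3.35 E0.2110
G1 X1.74 Y-3.01 E0.2412
G1 X2.45 Y-2.45 E0.2712
G1 X2.49 Y-2.40 E0.2734
G1 X1.75 Y-2.09 E0.3001
G1 X-0.42 Y-0.42 E0.3911
G1 X-2.09 Y1.75 E0.4822
G1 X-2.40 Y2.49 E0.5089
G1 X-2.45 Y2.45 E0.5110
G1 X-3.01 Y1.74 E0.5411
G1 X-3.35 Y0.90 E0.5712
G1 X-3.47 Y0.00 E0.6014

At z = 10.4 mm: the cone: at t=0.562 of its height the radius interpolates to r₁+(r₂−r₁)t = 3.470, giving a regular 24-gon of that circumradius; the r=3 sphere at (15, 5) slices to a regular 24-gon of circumradius 1.497 (√(r²−h²) with h=2.6 from center); the r=10.5 cylinder at (7, 7) contributes a regular 24-gon of circumradius 10.5; Subtracting the remaining from the first: starting from the cone, the r=3 sphere at (15, 5) misses the remaining region (no effect); the r=10.5 cylinder at (7, 7) partially overlaps it — only the 21.12 mm² overlap (of its 342.42 mm²) is removed, clipping the outline — 1 connected region; the 19×9.5 cube at (11, 7) contributes its full rectangle; After the difference (first − rest): starting from the result so far, the 19×9.5 cube at (11, 7) misses the remaining region (no effect) — 1 connected region. The outline is a single polygon with 18 vertices. Extrusion per mm of travel: 0.4 × 0.2 / (π × 0.875²) = 0.033260. Accumulating E over each segment gives final E = 0.6014.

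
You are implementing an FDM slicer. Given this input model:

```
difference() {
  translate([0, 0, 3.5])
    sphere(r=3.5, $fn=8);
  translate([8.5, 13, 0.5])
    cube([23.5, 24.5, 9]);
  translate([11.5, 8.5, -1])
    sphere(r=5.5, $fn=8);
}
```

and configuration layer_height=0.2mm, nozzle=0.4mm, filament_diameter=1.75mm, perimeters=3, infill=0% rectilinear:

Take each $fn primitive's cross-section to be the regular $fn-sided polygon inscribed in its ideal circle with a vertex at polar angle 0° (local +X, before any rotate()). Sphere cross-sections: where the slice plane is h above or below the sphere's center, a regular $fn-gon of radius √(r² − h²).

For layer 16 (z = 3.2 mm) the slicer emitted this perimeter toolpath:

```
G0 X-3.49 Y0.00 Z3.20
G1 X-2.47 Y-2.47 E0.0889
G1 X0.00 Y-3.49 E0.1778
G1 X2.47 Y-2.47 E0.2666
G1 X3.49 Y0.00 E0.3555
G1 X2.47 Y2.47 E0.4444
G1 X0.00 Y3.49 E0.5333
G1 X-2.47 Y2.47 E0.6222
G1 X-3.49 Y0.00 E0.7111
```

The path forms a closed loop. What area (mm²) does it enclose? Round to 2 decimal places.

34.48 mm²

Apply the shoelace formula to the sequence of (X, Y) vertices; enclosed area = 34.48 mm².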